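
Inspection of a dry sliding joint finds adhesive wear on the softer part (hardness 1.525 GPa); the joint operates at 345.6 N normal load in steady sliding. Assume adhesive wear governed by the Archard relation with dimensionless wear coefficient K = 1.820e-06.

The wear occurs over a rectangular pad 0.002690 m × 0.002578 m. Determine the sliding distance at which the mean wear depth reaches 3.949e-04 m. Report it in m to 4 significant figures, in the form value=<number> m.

value=6640 m

Printed values are rounded. Each operation runs at full precision; a lone final rounding to four significant figures.
Convert: Hardness H = 1.525 GPa = 1.525e+09 Pa.
Convert: Contact area A = 0.002690 m × 0.002578 m = 6.935e-06 m².
Working in SI base units: W = 345.6 N, H = 1.525e+09 Pa, K = 1.820e-06.
Volume at the limit: V_lim = h_lim·A = 3.949e-04 · 6.935e-06 = 2.739e-09 m³.
Thus life L = V_lim·H/(K·W) = 2.739e-09 · 1.525e+09 / (1.820e-06 · 345.6) = 6640 m.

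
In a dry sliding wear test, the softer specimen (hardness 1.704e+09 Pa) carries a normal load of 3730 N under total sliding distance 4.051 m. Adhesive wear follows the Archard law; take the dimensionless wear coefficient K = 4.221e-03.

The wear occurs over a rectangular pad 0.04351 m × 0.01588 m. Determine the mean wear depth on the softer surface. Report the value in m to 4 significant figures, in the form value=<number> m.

Displayed values are rounded — each operation carries full float precision; one last rounding, at four significant digits.
Contact area A = 0.04351 m × 0.01588 m = 6.909e-04 m².
As SI base values: W = 3730 N, H = 1.704e+09 Pa, K = 4.221e-03.
By Archard's law, V = K·W·L/H = 4.221e-03 · 3730 · 4.051 / 1.704e+09 = 3.743e-08 m³.
Wear depth h = V/A = 3.743e-08 / 6.909e-04 = 5.417e-05 m.

value=5.417e-05 m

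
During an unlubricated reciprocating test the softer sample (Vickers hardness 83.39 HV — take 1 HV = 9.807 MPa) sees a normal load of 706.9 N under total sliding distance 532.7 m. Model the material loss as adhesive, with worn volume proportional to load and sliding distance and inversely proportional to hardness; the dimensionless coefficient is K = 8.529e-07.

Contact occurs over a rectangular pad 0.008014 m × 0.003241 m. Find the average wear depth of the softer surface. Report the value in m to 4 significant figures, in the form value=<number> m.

The computation holds full float precision, and intermediate values appear rounded, and rounded just once to four significant figures.
Convert: Hardness H = 83.39 HV × 9.807 MPa/HV = 817.8 MPa = 8.178e+08 Pa.
Convert: Contact area A = 0.008014 m × 0.003241 m = 2.597e-05 m².
In SI base units: W = 706.9 N, H = 8.178e+08 Pa, K = 8.529e-07.
Apply Archard: V = K·W·L/H = 8.529e-07 · 706.9 · 532.7 / 8.178e+08 = 3.927e-10 m³.
Depth of wear h = V/A = 3.927e-10 / 2.597e-05 = 1.512e-05 m.

value=1.512e-05 m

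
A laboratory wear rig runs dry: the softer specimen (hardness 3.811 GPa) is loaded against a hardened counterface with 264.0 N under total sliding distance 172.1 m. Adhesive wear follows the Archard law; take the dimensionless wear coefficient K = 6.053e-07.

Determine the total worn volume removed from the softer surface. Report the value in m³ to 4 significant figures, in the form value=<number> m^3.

Intermediates are displayed rounded. Every step carries exact precision — one last rounding, at 4 significant figures.
Convert: Hardness H = 3.811 GPa = 3.811e+09 Pa.
In SI base units, W = 264.0 N, H = 3.811e+09 Pa, K = 6.053e-07.
By Archard's law, V = K·W·L/H = 6.053e-07 · 264.0 · 172.1 / 3.811e+09 = 7.216e-12 m³.

value=7.216e-12 m^3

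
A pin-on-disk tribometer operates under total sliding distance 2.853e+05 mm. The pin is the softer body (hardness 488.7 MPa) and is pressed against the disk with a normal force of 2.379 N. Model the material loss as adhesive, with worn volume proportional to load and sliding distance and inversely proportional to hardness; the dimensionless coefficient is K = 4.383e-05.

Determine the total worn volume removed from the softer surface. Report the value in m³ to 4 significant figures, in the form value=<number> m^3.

Each operation keeps full precision; intermediates are shown rounded. Rounded just once, at four significant figures.
Convert: Total distance L = 2.853e+05 mm = 285.3 m.
Convert: Hardness H = 488.7 MPa = 4.887e+08 Pa.
In SI base units: W = 2.379 N, H = 4.887e+08 Pa, K = 4.383e-05.
Wear volume V = K·W·L/H = 4.383e-05 · 2.379 · 285.3 / 4.887e+08 = 6.087e-11 m³.

value=6.087e-11 m^3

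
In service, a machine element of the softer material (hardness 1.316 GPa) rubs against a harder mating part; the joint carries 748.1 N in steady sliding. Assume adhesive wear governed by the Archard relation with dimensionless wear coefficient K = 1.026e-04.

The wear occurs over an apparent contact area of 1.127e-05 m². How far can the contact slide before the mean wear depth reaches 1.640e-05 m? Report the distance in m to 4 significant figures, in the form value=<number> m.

Each operation runs at exact precision, and intermediates are shown rounded — one final rounding: 4 significant digits.
Hardness H = 1.316 GPa = 1.316e+09 Pa.
In SI base units, W = 748.1 N, H = 1.316e+09 Pa, K = 1.026e-04.
Volume at the limit: V_lim = h_lim·A = 1.640e-05 · 1.127e-05 = 1.848e-10 m³.
Life L = V_lim·H/(K·W) = 1.848e-10 · 1.316e+09 / (1.026e-04 · 748.1) = 3.169 m.

value=3.169 m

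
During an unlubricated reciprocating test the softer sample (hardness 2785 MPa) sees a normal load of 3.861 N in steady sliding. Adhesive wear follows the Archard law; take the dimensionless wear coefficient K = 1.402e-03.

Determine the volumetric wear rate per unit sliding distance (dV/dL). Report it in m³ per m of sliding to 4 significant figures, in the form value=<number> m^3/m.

Each operation holds exact precision. Intermediate values appear rounded. Rounded once at the end: 4 significant figures.
Convert: Hardness H = 2785 MPa = 2.785e+09 Pa.
Restated in SI base units: W = 3.861 N, H = 2.785e+09 Pa, K = 1.402e-03.
Rate of wear dV/dL = K·W/H (independent of L): 1.402e-03 · 3.861 / 2.785e+09 = 1.944e-12 m³/m.

value=1.944e-12 m^3/m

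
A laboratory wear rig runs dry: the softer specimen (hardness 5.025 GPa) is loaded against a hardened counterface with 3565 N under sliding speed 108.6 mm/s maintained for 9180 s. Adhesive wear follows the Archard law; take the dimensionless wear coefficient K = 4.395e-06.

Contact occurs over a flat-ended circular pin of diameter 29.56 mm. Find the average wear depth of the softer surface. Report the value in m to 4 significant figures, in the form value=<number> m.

The algebra holds exact precision; the intermediates are displayed rounded; rounded once at the end, at 4 significant figures.
Convert: Sliding speed v = 108.6 mm/s = 0.1086 m/s. Sliding distance L = v·t = 0.1086 m/s × 9180 s = 996.9 m.
Convert: Hardness H = 5.025 GPa = 5.025e+09 Pa.
Convert: Pin diameter d = 29.56 mm = 0.02956 m. Contact area A = π·d²/4 = π·(0.02956 m)²/4 = 6.863e-04 m².
Working in SI base units: W = 3565 N, H = 5.025e+09 Pa, K = 4.395e-06.
Apply Archard: V = K·W·L/H = 4.395e-06 · 3565 · 996.9 / 5.025e+09 = 3.109e-09 m³.
Mean depth h = V/A = 3.109e-09 / 6.863e-04 = 4.530e-06 m.

value=4.530e-06 m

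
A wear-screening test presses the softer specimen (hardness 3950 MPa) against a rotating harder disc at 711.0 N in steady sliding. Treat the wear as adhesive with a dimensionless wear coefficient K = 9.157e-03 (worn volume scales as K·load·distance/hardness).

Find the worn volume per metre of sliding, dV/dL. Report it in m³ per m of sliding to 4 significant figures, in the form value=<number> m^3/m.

Intermediates are displayed rounded — each operation keeps full precision, and one final rounding, at four significant digits.
Convert: Hardness H = 3950 MPa = 3.950e+09 Pa.
In SI base units, W = 711.0 N, H = 3.950e+09 Pa, K = 9.157e-03.
Sliding wear rate dV/dL = K·W/H (no L dependence): 9.157e-03 · 711.0 / 3.950e+09 = 1.648e-09 m³/m.

value=1.648e-09 m^3/m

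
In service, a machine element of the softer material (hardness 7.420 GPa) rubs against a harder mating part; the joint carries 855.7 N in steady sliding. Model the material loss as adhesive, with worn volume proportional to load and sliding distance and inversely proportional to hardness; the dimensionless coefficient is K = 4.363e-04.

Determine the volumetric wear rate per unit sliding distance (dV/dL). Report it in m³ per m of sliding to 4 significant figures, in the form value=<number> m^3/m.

The computation holds full precision, and the intermediates are printed rounded; rounded just once, at 4 significant digits.
Convert: Hardness H = 7.420 GPa = 7.420e+09 Pa.
In SI base units, W = 855.7 N, H = 7.420e+09 Pa, K = 4.363e-04.
Wear rate dV/dL = K·W/H: 4.363e-04 · 855.7 / 7.420e+09 = 5.032e-11 m³/m.

value=5.032e-11 m^3/m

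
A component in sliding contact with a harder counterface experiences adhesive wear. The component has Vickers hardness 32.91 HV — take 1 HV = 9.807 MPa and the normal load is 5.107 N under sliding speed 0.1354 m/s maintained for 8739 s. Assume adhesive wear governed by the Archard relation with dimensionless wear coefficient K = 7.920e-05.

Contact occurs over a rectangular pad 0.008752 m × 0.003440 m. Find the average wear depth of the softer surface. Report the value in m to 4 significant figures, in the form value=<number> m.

value=4.925e-05 m

The intermediates are printed rounded, and all working math runs at full precision, and one last rounding: four significant figures.
Sliding distance L = v·t = 0.1354 m/s × 8739 s = 1183 m.
Hardness H = 32.91 HV × 9.807 MPa/HV = 322.7 MPa = 3.227e+08 Pa.
Contact area A = 0.008752 m × 0.003440 m = 3.011e-05 m².
In SI base units: W = 5.107 N, H = 3.227e+08 Pa, K = 7.920e-05.
Worn volume V = K·W·L/H = 7.920e-05 · 5.107 · 1183 / 3.227e+08 = 1.483e-09 m³.
Wear depth h = V/A = 1.483e-09 / 3.011e-05 = 4.925e-05 m.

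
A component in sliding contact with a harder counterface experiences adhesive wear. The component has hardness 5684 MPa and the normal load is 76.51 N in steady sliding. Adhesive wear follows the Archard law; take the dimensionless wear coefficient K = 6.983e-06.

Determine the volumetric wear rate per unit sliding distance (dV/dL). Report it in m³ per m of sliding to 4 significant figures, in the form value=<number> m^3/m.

value=9.400e-14 m^3/m

Every step carries full precision — printed values are rounded — one final rounding: four significant digits.
Convert: Hardness H = 5684 MPa = 5.684e+09 Pa.
As SI base values: W = 76.51 N, H = 5.684e+09 Pa, K = 6.983e-06.
Volumetric rate dV/dL = K·W/H (independent of L): 6.983e-06 · 76.51 / 5.684e+09 = 9.400e-14 m³/m.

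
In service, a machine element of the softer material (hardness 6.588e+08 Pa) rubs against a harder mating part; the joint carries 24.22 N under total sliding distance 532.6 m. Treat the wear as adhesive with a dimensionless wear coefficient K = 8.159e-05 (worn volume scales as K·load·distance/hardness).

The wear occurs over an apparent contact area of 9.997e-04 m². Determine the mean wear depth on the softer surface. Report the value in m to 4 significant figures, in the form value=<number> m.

value=1.598e-06 m

Each operation holds full precision. The intermediates are shown rounded, and a lone final rounding, at 4 significant figures.
As SI base values: W = 24.22 N, H = 6.588e+08 Pa, K = 8.159e-05.
Volume removed: V = K·W·L/H = 8.159e-05 · 24.22 · 532.6 / 6.588e+08 = 1.598e-09 m³.
Depth h = V/A = 1.598e-09 / 9.997e-04 = 1.598e-06 m.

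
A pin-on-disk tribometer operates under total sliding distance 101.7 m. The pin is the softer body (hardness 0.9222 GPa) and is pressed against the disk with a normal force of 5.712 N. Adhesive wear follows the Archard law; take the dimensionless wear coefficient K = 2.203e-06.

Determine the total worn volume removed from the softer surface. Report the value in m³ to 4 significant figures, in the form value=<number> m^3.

The algebra holds full float precision — intermediates are displayed rounded. Rounded just once to four significant figures.
Convert: Hardness H = 0.9222 GPa = 9.222e+08 Pa.
In SI base units: W = 5.712 N, H = 9.222e+08 Pa, K = 2.203e-06.
Volume removed: V = K·W·L/H = 2.203e-06 · 5.712 · 101.7 / 9.222e+08 = 1.388e-12 m³.

value=1.388e-12 m^3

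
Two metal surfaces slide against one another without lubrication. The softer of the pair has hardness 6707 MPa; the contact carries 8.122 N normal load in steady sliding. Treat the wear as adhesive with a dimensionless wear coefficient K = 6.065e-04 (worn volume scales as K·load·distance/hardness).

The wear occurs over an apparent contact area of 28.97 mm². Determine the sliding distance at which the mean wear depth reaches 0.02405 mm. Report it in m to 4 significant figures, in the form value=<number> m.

value=948.6 m

Intermediate values are printed rounded, and the computation maintains exact precision — one final rounding to 4 significant figures.
Hardness H = 6707 MPa = 6.707e+09 Pa.
Contact area A = 28.97 mm² = 2.897e-05 m².
Depth limit h_lim = 0.02405 mm = 2.405e-05 m.
Collected in SI base units: W = 8.122 N, H = 6.707e+09 Pa, K = 6.065e-04.
Permissible volume V_lim = h_lim·A = 2.405e-05 · 2.897e-05 = 6.967e-10 m³.
Thus life L = V_lim·H/(K·W) = 6.967e-10 · 6.707e+09 / (6.065e-04 · 8.122) = 948.6 m.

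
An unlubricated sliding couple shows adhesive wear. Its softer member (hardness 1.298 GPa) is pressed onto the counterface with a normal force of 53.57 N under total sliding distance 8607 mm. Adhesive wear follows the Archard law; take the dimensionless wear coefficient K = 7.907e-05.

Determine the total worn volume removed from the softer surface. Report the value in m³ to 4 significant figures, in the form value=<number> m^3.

value=2.809e-11 m^3

The intermediates appear rounded — each operation holds exact precision — rounded once at the end, at 4 significant figures.
Distance covered L = 8607 mm = 8.607 m.
Hardness H = 1.298 GPa = 1.298e+09 Pa.
As SI base values: W = 53.57 N, H = 1.298e+09 Pa, K = 7.907e-05.
The Archard volume V = K·W·L/H = 7.907e-05 · 53.57 · 8.607 / 1.298e+09 = 2.809e-11 m³.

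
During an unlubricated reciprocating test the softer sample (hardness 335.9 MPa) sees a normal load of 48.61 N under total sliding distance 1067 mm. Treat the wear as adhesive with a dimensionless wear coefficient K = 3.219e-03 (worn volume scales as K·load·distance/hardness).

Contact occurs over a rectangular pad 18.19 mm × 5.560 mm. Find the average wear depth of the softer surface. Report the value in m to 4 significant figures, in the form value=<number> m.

Intermediate values are printed rounded, and the algebra keeps full precision. Rounded once at the end, at 4 significant digits.
The distance L = 1067 mm = 1.067 m.
Hardness H = 335.9 MPa = 3.359e+08 Pa.
Pad sides 18.19 mm × 5.560 mm = 0.01819 m × 0.005560 m. Contact area A = 0.01819 m × 0.005560 m = 1.011e-04 m².
In SI base units: W = 48.61 N, H = 3.359e+08 Pa, K = 3.219e-03.
Worn volume V = K·W·L/H = 3.219e-03 · 48.61 · 1.067 / 3.359e+08 = 4.971e-10 m³.
Mean wear depth h = V/A = 4.971e-10 / 1.011e-04 = 4.915e-06 m.

value=4.915e-06 m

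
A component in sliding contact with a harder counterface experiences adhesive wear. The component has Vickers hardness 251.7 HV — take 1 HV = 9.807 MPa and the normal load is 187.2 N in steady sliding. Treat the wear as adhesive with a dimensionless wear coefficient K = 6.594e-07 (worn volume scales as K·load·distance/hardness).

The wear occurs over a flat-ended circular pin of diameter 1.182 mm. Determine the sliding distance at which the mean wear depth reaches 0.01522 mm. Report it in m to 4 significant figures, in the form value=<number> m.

value=334.0 m

Displayed values are rounded — each operation runs at full float precision, and rounded just once, at 4 significant digits.
Convert: Hardness H = 251.7 HV × 9.807 MPa/HV = 2468 MPa = 2.468e+09 Pa.
Convert: Pin diameter d = 1.182 mm = 0.001182 m. Contact area A = π·d²/4 = π·(0.001182 m)²/4 = 1.097e-06 m².
Convert: Depth limit h_lim = 0.01522 mm = 1.522e-05 m.
SI base units throughout: W = 187.2 N, H = 2.468e+09 Pa, K = 6.594e-07.
At the depth limit, V_lim = h_lim·A = 1.522e-05 · 1.097e-06 = 1.670e-11 m³.
Life L = V_lim·H/(K·W) = 1.670e-11 · 2.468e+09 / (6.594e-07 · 187.2) = 334.0 m.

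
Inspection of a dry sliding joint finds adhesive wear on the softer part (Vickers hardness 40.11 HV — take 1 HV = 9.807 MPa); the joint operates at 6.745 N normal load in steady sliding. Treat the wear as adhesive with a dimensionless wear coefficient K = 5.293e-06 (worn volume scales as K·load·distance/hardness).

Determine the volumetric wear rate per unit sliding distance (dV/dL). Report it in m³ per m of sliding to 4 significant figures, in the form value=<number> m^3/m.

All working math holds exact precision — intermediates are displayed rounded. Rounded once at the end, at 4 significant figures.
Convert: Hardness H = 40.11 HV × 9.807 MPa/HV = 393.4 MPa = 3.934e+08 Pa.
Collected in SI base units: W = 6.745 N, H = 3.934e+08 Pa, K = 5.293e-06.
Rate of wear dV/dL = K·W/H: 5.293e-06 · 6.745 / 3.934e+08 = 9.076e-14 m³/m.

value=9.076e-14 m^3/m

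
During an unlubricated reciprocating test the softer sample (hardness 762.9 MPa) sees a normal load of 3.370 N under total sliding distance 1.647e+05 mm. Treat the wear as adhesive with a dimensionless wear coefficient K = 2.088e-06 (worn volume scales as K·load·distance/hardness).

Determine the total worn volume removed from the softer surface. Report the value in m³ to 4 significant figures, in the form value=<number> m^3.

All working math carries exact precision, and the intermediates are shown rounded — rounded just once, at 4 significant digits.
Distance covered L = 1.647e+05 mm = 164.7 m.
Hardness H = 762.9 MPa = 7.629e+08 Pa.
In SI base units, W = 3.370 N, H = 7.629e+08 Pa, K = 2.088e-06.
Wear volume V = K·W·L/H = 2.088e-06 · 3.370 · 164.7 / 7.629e+08 = 1.519e-12 m³.

value=1.519e-12 m^3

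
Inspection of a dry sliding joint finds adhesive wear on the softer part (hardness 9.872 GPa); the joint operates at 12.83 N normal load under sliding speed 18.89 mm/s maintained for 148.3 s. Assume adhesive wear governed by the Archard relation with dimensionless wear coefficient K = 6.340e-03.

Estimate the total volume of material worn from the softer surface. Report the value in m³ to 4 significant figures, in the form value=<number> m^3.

The computation holds full precision, and printed values are rounded, and one last rounding to 4 significant figures.
Sliding speed v = 18.89 mm/s = 0.01889 m/s. Distance L = v·t = 0.01889 m/s × 148.3 s = 2.801 m.
Hardness H = 9.872 GPa = 9.872e+09 Pa.
SI base units throughout: W = 12.83 N, H = 9.872e+09 Pa, K = 6.340e-03.
Volume removed: V = K·W·L/H = 6.340e-03 · 12.83 · 2.801 / 9.872e+09 = 2.308e-11 m³.

value=2.308e-11 m^3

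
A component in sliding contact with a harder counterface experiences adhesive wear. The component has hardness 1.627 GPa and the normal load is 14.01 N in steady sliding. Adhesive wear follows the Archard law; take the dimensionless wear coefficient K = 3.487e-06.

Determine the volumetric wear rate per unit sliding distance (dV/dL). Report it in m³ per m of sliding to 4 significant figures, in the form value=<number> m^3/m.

value=3.003e-14 m^3/m

The algebra runs at exact precision. Intermediate values appear rounded; one last rounding, at 4 significant digits.
Convert: Hardness H = 1.627 GPa = 1.627e+09 Pa.
Expressed in SI base units: W = 14.01 N, H = 1.627e+09 Pa, K = 3.487e-06.
Volumetric rate dV/dL = K·W/H — distance-free: 3.487e-06 · 14.01 / 1.627e+09 = 3.003e-14 m³/m.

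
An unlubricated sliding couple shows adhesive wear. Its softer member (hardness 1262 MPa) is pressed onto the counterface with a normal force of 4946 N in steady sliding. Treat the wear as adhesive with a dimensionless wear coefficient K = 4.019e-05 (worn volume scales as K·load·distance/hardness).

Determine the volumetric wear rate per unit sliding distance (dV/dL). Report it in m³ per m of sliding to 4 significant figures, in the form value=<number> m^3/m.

value=1.575e-10 m^3/m

Intermediates are printed rounded. The algebra keeps full precision, and rounded just once, at four significant digits.
Hardness H = 1262 MPa = 1.262e+09 Pa.
Restated in SI base units: W = 4946 N, H = 1.262e+09 Pa, K = 4.019e-05.
Rate of wear dV/dL = K·W/H (no L dependence): 4.019e-05 · 4946 / 1.262e+09 = 1.575e-10 m³/m.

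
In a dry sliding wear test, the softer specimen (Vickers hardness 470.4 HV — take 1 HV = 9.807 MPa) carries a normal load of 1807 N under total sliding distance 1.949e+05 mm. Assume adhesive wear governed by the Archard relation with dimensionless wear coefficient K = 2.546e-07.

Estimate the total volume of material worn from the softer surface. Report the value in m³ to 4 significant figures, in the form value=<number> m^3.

value=1.944e-11 m^3

The algebra maintains full float precision — the intermediates appear rounded, and rounded just once to 4 significant figures.
Path length L = 1.949e+05 mm = 194.9 m.
Hardness H = 470.4 HV × 9.807 MPa/HV = 4613 MPa = 4.613e+09 Pa.
Restated in SI base units: W = 1807 N, H = 4.613e+09 Pa, K = 2.546e-07.
Worn volume V = K·W·L/H = 2.546e-07 · 1807 · 194.9 / 4.613e+09 = 1.944e-11 m³.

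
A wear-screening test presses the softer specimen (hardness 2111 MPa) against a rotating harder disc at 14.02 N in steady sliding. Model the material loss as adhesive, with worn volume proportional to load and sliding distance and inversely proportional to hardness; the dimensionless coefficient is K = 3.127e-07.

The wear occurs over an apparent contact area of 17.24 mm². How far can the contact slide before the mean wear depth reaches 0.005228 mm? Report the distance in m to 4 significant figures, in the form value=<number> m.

value=4.340e+04 m

Intermediate values are printed rounded. Each operation keeps exact precision, and one last rounding: four significant figures.
Hardness H = 2111 MPa = 2.111e+09 Pa.
Contact area A = 17.24 mm² = 1.724e-05 m².
Depth limit h_lim = 0.005228 mm = 5.228e-06 m.
Working in SI base units: W = 14.02 N, H = 2.111e+09 Pa, K = 3.127e-07.
Wearable volume V_lim = h_lim·A = 5.228e-06 · 1.724e-05 = 9.013e-11 m³.
Inverting, life L = V_lim·H/(K·W) = 9.013e-11 · 2.111e+09 / (3.127e-07 · 14.02) = 4.340e+04 m.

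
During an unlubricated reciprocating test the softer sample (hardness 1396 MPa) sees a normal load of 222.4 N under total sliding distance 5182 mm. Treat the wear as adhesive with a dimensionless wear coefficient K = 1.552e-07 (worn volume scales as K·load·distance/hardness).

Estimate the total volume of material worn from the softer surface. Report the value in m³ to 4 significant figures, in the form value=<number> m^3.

value=1.281e-13 m^3

The computation holds full precision — intermediate values are displayed rounded — rounded once at the end: four significant figures.
Total distance L = 5182 mm = 5.182 m.
Hardness H = 1396 MPa = 1.396e+09 Pa.
In SI base units: W = 222.4 N, H = 1.396e+09 Pa, K = 1.552e-07.
Volume removed: V = K·W·L/H = 1.552e-07 · 222.4 · 5.182 / 1.396e+09 = 1.281e-13 m³.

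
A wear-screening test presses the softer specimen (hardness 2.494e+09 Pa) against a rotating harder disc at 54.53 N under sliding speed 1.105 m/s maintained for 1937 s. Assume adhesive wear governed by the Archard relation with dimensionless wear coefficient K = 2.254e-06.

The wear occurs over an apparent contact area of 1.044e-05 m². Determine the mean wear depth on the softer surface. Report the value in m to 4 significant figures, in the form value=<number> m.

The algebra holds full precision, and intermediates are printed rounded. Rounded just once: four significant figures.
Distance L = v·t = 1.105 m/s × 1937 s = 2140 m.
Collected in SI base units: W = 54.53 N, H = 2.494e+09 Pa, K = 2.254e-06.
Volume removed: V = K·W·L/H = 2.254e-06 · 54.53 · 2140 / 2.494e+09 = 1.055e-10 m³.
Average depth h = V/A = 1.055e-10 / 1.044e-05 = 1.010e-05 m.

value=1.010e-05 m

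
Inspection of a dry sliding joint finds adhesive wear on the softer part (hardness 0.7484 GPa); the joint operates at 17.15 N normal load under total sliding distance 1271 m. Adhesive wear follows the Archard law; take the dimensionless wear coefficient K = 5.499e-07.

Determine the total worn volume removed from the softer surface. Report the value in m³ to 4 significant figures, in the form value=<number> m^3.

Intermediate values are shown rounded, and every step keeps full float precision; rounded just once, at 4 significant figures.
Convert: Hardness H = 0.7484 GPa = 7.484e+08 Pa.
Restated in SI base units: W = 17.15 N, H = 7.484e+08 Pa, K = 5.499e-07.
Worn volume V = K·W·L/H = 5.499e-07 · 17.15 · 1271 / 7.484e+08 = 1.602e-11 m³.

value=1.602e-11 m^3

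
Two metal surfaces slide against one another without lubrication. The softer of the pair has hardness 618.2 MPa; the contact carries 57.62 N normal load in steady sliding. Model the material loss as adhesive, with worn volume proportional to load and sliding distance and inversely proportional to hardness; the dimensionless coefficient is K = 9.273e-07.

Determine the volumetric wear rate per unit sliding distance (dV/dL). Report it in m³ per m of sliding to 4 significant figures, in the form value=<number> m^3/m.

Intermediates are displayed rounded — every step holds full precision — rounded just once, at 4 significant figures.
Hardness H = 618.2 MPa = 6.182e+08 Pa.
Collected in SI base units: W = 57.62 N, H = 6.182e+08 Pa, K = 9.273e-07.
Rate of wear dV/dL = K·W/H: 9.273e-07 · 57.62 / 6.182e+08 = 8.643e-14 m³/m.

value=8.643e-14 m^3/m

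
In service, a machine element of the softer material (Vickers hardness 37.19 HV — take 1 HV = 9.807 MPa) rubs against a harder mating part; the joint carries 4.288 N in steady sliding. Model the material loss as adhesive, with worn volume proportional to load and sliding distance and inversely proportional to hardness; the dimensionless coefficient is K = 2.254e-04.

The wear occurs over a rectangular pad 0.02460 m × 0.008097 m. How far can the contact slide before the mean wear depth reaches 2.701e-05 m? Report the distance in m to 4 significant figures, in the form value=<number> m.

Displayed values are rounded — every step holds full precision; a lone final rounding, at four significant digits.
Convert: Hardness H = 37.19 HV × 9.807 MPa/HV = 364.7 MPa = 3.647e+08 Pa.
Convert: Contact area A = 0.02460 m × 0.008097 m = 1.992e-04 m².
Working in SI base units: W = 4.288 N, H = 3.647e+08 Pa, K = 2.254e-04.
Allowed volume V_lim = h_lim·A = 2.701e-05 · 1.992e-04 = 5.380e-09 m³.
Thus life L = V_lim·H/(K·W) = 5.380e-09 · 3.647e+08 / (2.254e-04 · 4.288) = 2030 m.

value=2030 m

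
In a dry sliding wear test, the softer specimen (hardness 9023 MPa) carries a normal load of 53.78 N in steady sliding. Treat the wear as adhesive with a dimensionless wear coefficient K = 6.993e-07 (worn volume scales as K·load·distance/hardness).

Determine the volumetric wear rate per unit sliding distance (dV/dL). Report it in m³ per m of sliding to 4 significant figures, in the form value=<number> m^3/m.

value=4.168e-15 m^3/m

The computation holds full float precision; intermediates appear rounded; a lone final rounding: four significant figures.
Hardness H = 9023 MPa = 9.023e+09 Pa.
SI base units throughout: W = 53.78 N, H = 9.023e+09 Pa, K = 6.993e-07.
The wear rate dV/dL = K·W/H, so: 6.993e-07 · 53.78 / 9.023e+09 = 4.168e-15 m³/m.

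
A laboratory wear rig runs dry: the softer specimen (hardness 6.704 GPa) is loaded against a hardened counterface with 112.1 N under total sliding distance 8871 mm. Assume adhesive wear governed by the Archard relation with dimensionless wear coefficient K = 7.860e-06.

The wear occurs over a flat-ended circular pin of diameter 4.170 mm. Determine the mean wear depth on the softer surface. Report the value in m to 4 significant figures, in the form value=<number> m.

Intermediate values are printed rounded. The computation runs at exact precision. Rounded once at the end to four significant digits.
Sliding distance L = 8871 mm = 8.871 m.
Hardness H = 6.704 GPa = 6.704e+09 Pa.
Pin diameter d = 4.170 mm = 0.004170 m. Contact area A = π·d²/4 = π·(0.004170 m)²/4 = 1.366e-05 m².
SI base units throughout: W = 112.1 N, H = 6.704e+09 Pa, K = 7.860e-06.
The Archard volume V = K·W·L/H = 7.860e-06 · 112.1 · 8.871 / 6.704e+09 = 1.166e-12 m³.
Mean depth h = V/A = 1.166e-12 / 1.366e-05 = 8.537e-08 m.

value=8.537e-08 m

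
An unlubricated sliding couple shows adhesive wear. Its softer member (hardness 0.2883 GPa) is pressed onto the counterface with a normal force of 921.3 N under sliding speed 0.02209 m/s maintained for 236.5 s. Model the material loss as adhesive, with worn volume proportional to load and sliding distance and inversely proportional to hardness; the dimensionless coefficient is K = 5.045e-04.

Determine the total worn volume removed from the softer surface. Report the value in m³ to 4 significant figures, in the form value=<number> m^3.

Intermediate values appear rounded; all arithmetic carries full precision. Rounded once at the end to four significant figures.
Convert: Distance L = v·t = 0.02209 m/s × 236.5 s = 5.224 m.
Convert: Hardness H = 0.2883 GPa = 2.883e+08 Pa.
SI base units throughout: W = 921.3 N, H = 2.883e+08 Pa, K = 5.045e-04.
By Archard's law, V = K·W·L/H = 5.045e-04 · 921.3 · 5.224 / 2.883e+08 = 8.423e-09 m³.

value=8.423e-09 m^3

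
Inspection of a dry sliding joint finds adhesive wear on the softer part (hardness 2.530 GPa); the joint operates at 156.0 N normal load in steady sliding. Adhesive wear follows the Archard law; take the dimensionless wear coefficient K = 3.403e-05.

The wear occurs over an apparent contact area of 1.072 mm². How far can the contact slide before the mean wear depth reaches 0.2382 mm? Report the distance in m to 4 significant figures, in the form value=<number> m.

Intermediates are printed rounded, and the computation runs at full float precision, and a single final rounding, at four significant digits.
Convert: Hardness H = 2.530 GPa = 2.530e+09 Pa.
Convert: Contact area A = 1.072 mm² = 1.072e-06 m².
Convert: Depth limit h_lim = 0.2382 mm = 2.382e-04 m.
Restated in SI base units: W = 156.0 N, H = 2.530e+09 Pa, K = 3.403e-05.
Volume at the limit: V_lim = h_lim·A = 2.382e-04 · 1.072e-06 = 2.554e-10 m³.
Thus life L = V_lim·H/(K·W) = 2.554e-10 · 2.530e+09 / (3.403e-05 · 156.0) = 121.7 m.

value=121.7 m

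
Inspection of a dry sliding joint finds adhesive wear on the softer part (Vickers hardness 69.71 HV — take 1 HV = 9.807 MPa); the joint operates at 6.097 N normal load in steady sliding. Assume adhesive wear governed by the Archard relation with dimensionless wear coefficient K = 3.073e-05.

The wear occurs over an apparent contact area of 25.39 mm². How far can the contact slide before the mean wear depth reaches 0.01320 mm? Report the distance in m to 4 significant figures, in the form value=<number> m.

value=1223 m

Quoted intermediates are rounded, and each operation carries exact precision, and one last rounding, at 4 significant digits.
Hardness H = 69.71 HV × 9.807 MPa/HV = 683.6 MPa = 6.836e+08 Pa.
Contact area A = 25.39 mm² = 2.539e-05 m².
Depth limit h_lim = 0.01320 mm = 1.320e-05 m.
Expressed in SI base units: W = 6.097 N, H = 6.836e+08 Pa, K = 3.073e-05.
Volume at the limit: V_lim = h_lim·A = 1.320e-05 · 2.539e-05 = 3.351e-10 m³.
Thus life L = V_lim·H/(K·W) = 3.351e-10 · 6.836e+08 / (3.073e-05 · 6.097) = 1223 m.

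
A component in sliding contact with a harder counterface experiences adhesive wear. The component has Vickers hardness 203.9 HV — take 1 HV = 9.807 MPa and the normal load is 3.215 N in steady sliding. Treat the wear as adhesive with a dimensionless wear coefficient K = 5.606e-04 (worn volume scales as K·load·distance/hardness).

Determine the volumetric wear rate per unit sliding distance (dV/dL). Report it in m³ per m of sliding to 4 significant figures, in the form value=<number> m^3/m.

The computation runs at full precision. Intermediates appear rounded, and a lone final rounding to four significant figures.
Convert: Hardness H = 203.9 HV × 9.807 MPa/HV = 2000 MPa = 2.000e+09 Pa.
In SI base units: W = 3.215 N, H = 2.000e+09 Pa, K = 5.606e-04.
Wear rate dV/dL = K·W/H — distance-free: 5.606e-04 · 3.215 / 2.000e+09 = 9.013e-13 m³/m.

value=9.013e-13 m^3/m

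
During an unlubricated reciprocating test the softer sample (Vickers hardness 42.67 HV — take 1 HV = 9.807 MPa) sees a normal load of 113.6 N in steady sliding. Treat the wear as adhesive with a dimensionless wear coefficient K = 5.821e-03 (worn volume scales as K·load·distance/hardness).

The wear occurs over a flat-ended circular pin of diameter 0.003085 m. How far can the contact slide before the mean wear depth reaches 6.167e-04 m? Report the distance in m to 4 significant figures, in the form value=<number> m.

All working math holds full float precision; displayed values are rounded — a single final rounding, at four significant digits.
Hardness H = 42.67 HV × 9.807 MPa/HV = 418.5 MPa = 4.185e+08 Pa.
Contact area A = π·d²/4 = π·(0.003085 m)²/4 = 7.475e-06 m².
Expressed in SI base units: W = 113.6 N, H = 4.185e+08 Pa, K = 5.821e-03.
Limit volume V_lim = h_lim·A = 6.167e-04 · 7.475e-06 = 4.610e-09 m³.
Inverting, life L = V_lim·H/(K·W) = 4.610e-09 · 4.185e+08 / (5.821e-03 · 113.6) = 2.917 m.

value=2.917 m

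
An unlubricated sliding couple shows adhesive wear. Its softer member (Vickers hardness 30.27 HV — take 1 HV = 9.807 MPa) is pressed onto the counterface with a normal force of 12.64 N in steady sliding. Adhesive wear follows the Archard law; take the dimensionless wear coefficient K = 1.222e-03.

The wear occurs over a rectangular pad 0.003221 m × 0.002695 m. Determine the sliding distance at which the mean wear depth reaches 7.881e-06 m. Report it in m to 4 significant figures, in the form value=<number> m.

value=1.315 m

All working math carries full float precision; intermediates are displayed rounded. Rounded once at the end, at 4 significant digits.
Hardness H = 30.27 HV × 9.807 MPa/HV = 296.9 MPa = 2.969e+08 Pa.
Contact area A = 0.003221 m × 0.002695 m = 8.681e-06 m².
Collected in SI base units: W = 12.64 N, H = 2.969e+08 Pa, K = 1.222e-03.
Allowed volume V_lim = h_lim·A = 7.881e-06 · 8.681e-06 = 6.841e-11 m³.
Thus life L = V_lim·H/(K·W) = 6.841e-11 · 2.969e+08 / (1.222e-03 · 12.64) = 1.315 m.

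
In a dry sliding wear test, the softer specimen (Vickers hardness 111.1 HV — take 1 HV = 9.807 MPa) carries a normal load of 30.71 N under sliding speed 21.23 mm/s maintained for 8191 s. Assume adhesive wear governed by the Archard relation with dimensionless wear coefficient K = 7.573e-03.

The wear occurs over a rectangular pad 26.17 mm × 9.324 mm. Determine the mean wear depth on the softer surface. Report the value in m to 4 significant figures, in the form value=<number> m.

The computation keeps full float precision — displayed values are rounded — a single final rounding, at 4 significant figures.
Convert: Sliding speed v = 21.23 mm/s = 0.02123 m/s. Distance L = v·t = 0.02123 m/s × 8191 s = 173.9 m.
Convert: Hardness H = 111.1 HV × 9.807 MPa/HV = 1090 MPa = 1.090e+09 Pa.
Convert: Pad sides 26.17 mm × 9.324 mm = 0.02617 m × 0.009324 m. Contact area A = 0.02617 m × 0.009324 m = 2.440e-04 m².
As SI base values: W = 30.71 N, H = 1.090e+09 Pa, K = 7.573e-03.
The Archard volume V = K·W·L/H = 7.573e-03 · 30.71 · 173.9 / 1.090e+09 = 3.712e-08 m³.
Wear depth h = V/A = 3.712e-08 / 2.440e-04 = 1.521e-04 m.

value=1.521e-04 m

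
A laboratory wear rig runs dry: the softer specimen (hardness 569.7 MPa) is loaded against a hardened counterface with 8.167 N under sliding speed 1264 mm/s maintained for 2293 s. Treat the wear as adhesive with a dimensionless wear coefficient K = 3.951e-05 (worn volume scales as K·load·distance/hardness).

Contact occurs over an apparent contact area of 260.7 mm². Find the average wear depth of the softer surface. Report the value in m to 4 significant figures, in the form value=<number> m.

Intermediates are printed rounded. The computation carries full float precision. Rounded just once: four significant figures.
Convert: Sliding speed v = 1264 mm/s = 1.264 m/s. The distance L = v·t = 1.264 m/s × 2293 s = 2898 m.
Convert: Hardness H = 569.7 MPa = 5.697e+08 Pa.
Convert: Contact area A = 260.7 mm² = 2.607e-04 m².
Expressed in SI base units: W = 8.167 N, H = 5.697e+08 Pa, K = 3.951e-05.
Worn volume V = K·W·L/H = 3.951e-05 · 8.167 · 2898 / 5.697e+08 = 1.642e-09 m³.
Depth h = V/A = 1.642e-09 / 2.607e-04 = 6.297e-06 m.

value=6.297e-06 m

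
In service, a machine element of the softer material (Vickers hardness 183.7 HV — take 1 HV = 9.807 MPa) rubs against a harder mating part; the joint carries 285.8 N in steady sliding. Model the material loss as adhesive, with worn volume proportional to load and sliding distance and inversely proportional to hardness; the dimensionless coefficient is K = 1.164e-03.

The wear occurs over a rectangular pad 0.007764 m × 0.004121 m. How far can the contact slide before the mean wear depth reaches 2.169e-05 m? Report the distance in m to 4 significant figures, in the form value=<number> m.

All arithmetic holds exact precision. Intermediate values are shown rounded. Rounded just once, at 4 significant figures.
Convert: Hardness H = 183.7 HV × 9.807 MPa/HV = 1802 MPa = 1.802e+09 Pa.
Convert: Contact area A = 0.007764 m × 0.004121 m = 3.200e-05 m².
As SI base values: W = 285.8 N, H = 1.802e+09 Pa, K = 1.164e-03.
Allowed volume V_lim = h_lim·A = 2.169e-05 · 3.200e-05 = 6.940e-10 m³.
Life L = V_lim·H/(K·W) = 6.940e-10 · 1.802e+09 / (1.164e-03 · 285.8) = 3.758 m.

value=3.758 m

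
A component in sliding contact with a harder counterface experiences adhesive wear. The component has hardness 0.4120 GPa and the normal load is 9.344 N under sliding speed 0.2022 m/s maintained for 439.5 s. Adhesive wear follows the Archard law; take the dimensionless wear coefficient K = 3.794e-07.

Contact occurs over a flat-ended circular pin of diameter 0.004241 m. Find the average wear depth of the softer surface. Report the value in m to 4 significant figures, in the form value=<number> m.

All working math holds full precision; the intermediates are shown rounded. Rounded once at the end: four significant figures.
Convert: Distance L = v·t = 0.2022 m/s × 439.5 s = 88.87 m.
Convert: Hardness H = 0.4120 GPa = 4.120e+08 Pa.
Convert: Contact area A = π·d²/4 = π·(0.004241 m)²/4 = 1.413e-05 m².
Expressed in SI base units: W = 9.344 N, H = 4.120e+08 Pa, K = 3.794e-07.
Archard volume V = K·W·L/H = 3.794e-07 · 9.344 · 88.87 / 4.120e+08 = 7.647e-13 m³.
Average depth h = V/A = 7.647e-13 / 1.413e-05 = 5.413e-08 m.

value=5.413e-08 m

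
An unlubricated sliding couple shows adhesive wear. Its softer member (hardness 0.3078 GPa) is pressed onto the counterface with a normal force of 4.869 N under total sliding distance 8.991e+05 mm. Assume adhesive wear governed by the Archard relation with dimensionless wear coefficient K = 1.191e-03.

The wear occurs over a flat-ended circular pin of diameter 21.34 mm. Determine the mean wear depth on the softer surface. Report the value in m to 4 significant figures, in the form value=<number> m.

value=4.736e-05 m

Intermediates are shown rounded — each operation maintains full float precision — rounded just once, at four significant figures.
Distance L = 8.991e+05 mm = 899.1 m.
Hardness H = 0.3078 GPa = 3.078e+08 Pa.
Pin diameter d = 21.34 mm = 0.02134 m. Contact area A = π·d²/4 = π·(0.02134 m)²/4 = 3.577e-04 m².
In SI base units, W = 4.869 N, H = 3.078e+08 Pa, K = 1.191e-03.
The Archard volume V = K·W·L/H = 1.191e-03 · 4.869 · 899.1 / 3.078e+08 = 1.694e-08 m³.
Depth h = V/A = 1.694e-08 / 3.577e-04 = 4.736e-05 m.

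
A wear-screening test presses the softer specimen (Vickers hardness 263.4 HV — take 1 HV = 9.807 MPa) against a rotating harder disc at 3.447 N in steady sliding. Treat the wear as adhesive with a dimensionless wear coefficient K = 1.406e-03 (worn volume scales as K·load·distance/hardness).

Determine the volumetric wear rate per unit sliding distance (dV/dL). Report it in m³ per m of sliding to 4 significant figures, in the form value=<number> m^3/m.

The computation carries full precision; the intermediates are printed rounded — one last rounding: 4 significant digits.
Convert: Hardness H = 263.4 HV × 9.807 MPa/HV = 2583 MPa = 2.583e+09 Pa.
Expressed in SI base units: W = 3.447 N, H = 2.583e+09 Pa, K = 1.406e-03.
Volumetric rate dV/dL = K·W/H (no L dependence): 1.406e-03 · 3.447 / 2.583e+09 = 1.876e-12 m³/m.

value=1.876e-12 m^3/m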